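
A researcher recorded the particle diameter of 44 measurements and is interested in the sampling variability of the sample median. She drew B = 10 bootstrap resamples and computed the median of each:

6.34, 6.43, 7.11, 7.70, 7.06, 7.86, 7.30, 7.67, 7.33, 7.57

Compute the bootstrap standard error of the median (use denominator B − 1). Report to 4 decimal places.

SE* = 0.5182

Bootstrap SE is the standard deviation of the 10 replicate medians.
Mean of replicates: (6.34 + 6.43 + 7.11 + 7.70 + 7.06 + 7.86 + 7.30 + 7.67 + 7.33 + 7.57) / 10 = 72.37000 / 10 = 7.23700
Sum of squared deviations: (−0.89700)² + (−0.80700)² + (−0.12700)² + (+0.46300)² + (−0.17700)² + (+0.62300)² + (+0.06300)² + (+0.43300)² + (+0.09300)² + (+0.33300)² = 2.41681
Variance = 2.41681 / 9 = 0.26853
SE* = √0.26853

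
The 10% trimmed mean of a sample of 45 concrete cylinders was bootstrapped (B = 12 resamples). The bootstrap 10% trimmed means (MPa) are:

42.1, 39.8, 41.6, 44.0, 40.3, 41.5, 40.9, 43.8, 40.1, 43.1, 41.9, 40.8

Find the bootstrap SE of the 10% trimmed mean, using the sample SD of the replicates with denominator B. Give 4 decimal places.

SE* = 1.3376

Bootstrap SE is the standard deviation of the 12 replicate 10% trimmed means.
Mean of replicates: (42.1 + 39.8 + 41.6 + 44.0 + 40.3 + 41.5 + 40.9 + 43.8 + 40.1 + 43.1 + 41.9 + 40.8) / 12 = 499.90000 / 12 = 41.65833
Sum of squared deviations: (+0.44167)² + (−1.85833)² + (−0.05833)² + (+2.34167)² + (−1.35833)² + (−0.15833)² + (−0.75833)² + (+2.14167)² + (−1.55833)² + (+1.44167)² + (+0.24167)² + (−0.85833)² = 21.46917
Variance = 21.46917 / 12 = 1.78910
SE* = √1.78910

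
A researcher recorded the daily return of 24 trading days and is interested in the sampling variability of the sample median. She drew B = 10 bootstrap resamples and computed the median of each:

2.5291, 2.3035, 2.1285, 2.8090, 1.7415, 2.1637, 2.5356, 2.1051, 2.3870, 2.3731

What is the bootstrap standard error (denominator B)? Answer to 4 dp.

Bootstrap SE is the standard deviation of the 10 replicate medians.
Mean of replicates: (2.5291 + 2.3035 + 2.1285 + 2.8090 + 1.7415 + 2.1637 + 2.5356 + 2.1051 + 2.3870 + 2.3731) / 10 = 23.07610 / 10 = 2.30761
Sum of squared deviations: (+0.22149)² + (−0.00411)² + (−0.17911)² + (+0.50139)² + (−0.56611)² + (−0.14391)² + (+0.22799)² + (−0.20251)² + (+0.07939)² + (+0.06549)² = 0.77732
Variance = 0.77732 / 10 = 0.07773
SE* = √0.07773

SE* = 0.2788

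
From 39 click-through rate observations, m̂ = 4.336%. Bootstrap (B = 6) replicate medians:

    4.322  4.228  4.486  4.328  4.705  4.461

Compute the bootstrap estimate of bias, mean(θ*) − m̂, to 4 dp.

mean(θ*) = (4.322 + 4.228 + 4.486 + 4.328 + 4.705 + 4.461) / 6 = 4.42167
bias = 4.42167 − 4.336

bias = +0.0857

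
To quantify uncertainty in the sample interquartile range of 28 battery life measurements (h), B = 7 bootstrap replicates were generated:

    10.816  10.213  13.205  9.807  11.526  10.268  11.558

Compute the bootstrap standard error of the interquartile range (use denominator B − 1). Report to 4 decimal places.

Bootstrap SE is the standard deviation of the 7 replicate interquartile ranges.
Mean of replicates: (10.816 + 10.213 + 13.205 + 9.807 + 11.526 + 10.268 + 11.558) / 7 = 77.39300 / 7 = 11.05614
Sum of squared deviations: (−0.24014)² + (−0.84314)² + (+2.14886)² + (−1.24914)² + (+0.46986)² + (−0.78814)² + (+0.50186)² = 8.04030
Variance = 8.04030 / 6 = 1.34005
SE* = √1.34005

SE* = 1.1576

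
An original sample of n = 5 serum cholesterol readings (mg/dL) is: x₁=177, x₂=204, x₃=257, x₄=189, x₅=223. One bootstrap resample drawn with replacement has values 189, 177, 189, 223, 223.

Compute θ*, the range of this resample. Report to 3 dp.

θ* = 46.000

Range = 223 − 177 = 46.000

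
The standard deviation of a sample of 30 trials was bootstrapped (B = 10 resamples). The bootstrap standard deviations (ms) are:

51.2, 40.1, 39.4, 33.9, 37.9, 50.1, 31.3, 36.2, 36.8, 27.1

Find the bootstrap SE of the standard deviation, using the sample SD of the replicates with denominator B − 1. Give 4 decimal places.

Bootstrap SE is the standard deviation of the 10 replicate standard deviations.
Mean of replicates: (51.2 + 40.1 + 39.4 + 33.9 + 37.9 + 50.1 + 31.3 + 36.2 + 36.8 + 27.1) / 10 = 384.00000 / 10 = 38.40000
Sum of squared deviations: (+12.80000)² + (+1.70000)² + (+1.00000)² + (−4.50000)² + (−0.50000)² + (+11.70000)² + (−7.10000)² + (−2.20000)² + (−1.60000)² + (−11.30000)² = 510.62000
Variance = 510.62000 / 9 = 56.73556
SE* = √56.73556

SE* = 7.5323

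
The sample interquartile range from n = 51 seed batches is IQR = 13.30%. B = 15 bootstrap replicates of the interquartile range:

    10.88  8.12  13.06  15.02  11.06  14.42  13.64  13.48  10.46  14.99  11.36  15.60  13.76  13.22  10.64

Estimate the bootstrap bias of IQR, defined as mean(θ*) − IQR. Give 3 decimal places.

mean(θ*) = (10.88 + 8.12 + 13.06 + 15.02 + 11.06 + 14.42 + 13.64 + 13.48 + 10.46 + 14.99 + 11.36 + 15.60 + 13.76 + 13.22 + 10.64) / 15 = 12.6473
bias = 12.6473 − 13.30

bias = −0.653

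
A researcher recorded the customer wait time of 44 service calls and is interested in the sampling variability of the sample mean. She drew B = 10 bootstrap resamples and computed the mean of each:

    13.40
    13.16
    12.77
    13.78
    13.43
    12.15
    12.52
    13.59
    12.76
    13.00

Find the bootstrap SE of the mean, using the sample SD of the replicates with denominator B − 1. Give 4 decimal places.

SE* = 0.5120

Bootstrap SE is the standard deviation of the 10 replicate means.
Mean of replicates: (13.40 + 13.16 + 12.77 + 13.78 + 13.43 + 12.15 + 12.52 + 13.59 + 12.76 + 13.00) / 10 = 130.56000 / 10 = 13.05600
Sum of squared deviations: (+0.34400)² + (+0.10400)² + (−0.28600)² + (+0.72400)² + (+0.37400)² + (−0.90600)² + (−0.53600)² + (+0.53400)² + (−0.29600)² + (−0.05600)² = 2.35904
Variance = 2.35904 / 9 = 0.26212
SE* = √0.26212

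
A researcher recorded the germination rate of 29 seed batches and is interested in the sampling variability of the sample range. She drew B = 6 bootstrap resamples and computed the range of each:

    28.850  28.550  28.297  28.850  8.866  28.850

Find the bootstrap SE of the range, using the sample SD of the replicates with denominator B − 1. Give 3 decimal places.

SE* = 8.092

Bootstrap SE is the standard deviation of the 6 replicate ranges.
Mean of replicates: (28.850 + 28.550 + 28.297 + 28.850 + 8.866 + 28.850) / 6 = 152.2630 / 6 = 25.3772
Sum of squared deviations: (+3.4728)² + (+3.1728)² + (+2.9198)² + (+3.4728)² + (−16.5112)² + (+3.4728)² = 327.3926
Variance = 327.3926 / 5 = 65.4785
SE* = √65.4785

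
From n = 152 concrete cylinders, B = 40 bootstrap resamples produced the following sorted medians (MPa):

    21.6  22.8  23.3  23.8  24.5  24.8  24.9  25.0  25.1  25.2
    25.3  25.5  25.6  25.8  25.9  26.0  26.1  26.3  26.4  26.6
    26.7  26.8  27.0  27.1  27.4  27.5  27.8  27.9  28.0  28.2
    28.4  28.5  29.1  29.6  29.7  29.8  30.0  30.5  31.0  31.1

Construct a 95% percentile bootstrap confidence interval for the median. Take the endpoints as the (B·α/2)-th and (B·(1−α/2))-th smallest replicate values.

(21.6, 31.0)

α = 0.05; lower rank = 40 × 0.025 = 1; upper rank = 40 × 0.975 = 39.
The 1st smallest replicate is 21.6; the 39th is 31.0.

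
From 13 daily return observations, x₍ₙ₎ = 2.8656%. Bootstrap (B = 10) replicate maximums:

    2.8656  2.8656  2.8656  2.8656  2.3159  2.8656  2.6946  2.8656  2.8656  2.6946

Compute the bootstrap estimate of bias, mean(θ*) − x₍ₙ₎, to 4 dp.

bias = −0.0892

mean(θ*) = (2.8656 + 2.8656 + 2.8656 + 2.8656 + 2.3159 + 2.8656 + 2.6946 + 2.8656 + 2.8656 + 2.6946) / 10 = 2.77643
bias = 2.77643 − 2.8656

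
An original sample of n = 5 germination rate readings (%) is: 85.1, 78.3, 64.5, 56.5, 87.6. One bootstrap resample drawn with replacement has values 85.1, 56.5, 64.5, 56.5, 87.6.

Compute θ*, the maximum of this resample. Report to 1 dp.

θ* = 87.6

Maximum = 87.6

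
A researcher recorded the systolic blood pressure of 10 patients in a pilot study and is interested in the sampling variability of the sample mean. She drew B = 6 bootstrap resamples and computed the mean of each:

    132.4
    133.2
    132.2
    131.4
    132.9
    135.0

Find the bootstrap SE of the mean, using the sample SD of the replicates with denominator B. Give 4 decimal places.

SE* = 1.1162

Bootstrap SE is the standard deviation of the 6 replicate means.
Mean of replicates: (132.4 + 133.2 + 132.2 + 131.4 + 132.9 + 135.0) / 6 = 797.10000 / 6 = 132.85000
Sum of squared deviations: (−0.45000)² + (+0.35000)² + (−0.65000)² + (−1.45000)² + (+0.05000)² + (+2.15000)² = 7.47500
Variance = 7.47500 / 6 = 1.24583
SE* = √1.24583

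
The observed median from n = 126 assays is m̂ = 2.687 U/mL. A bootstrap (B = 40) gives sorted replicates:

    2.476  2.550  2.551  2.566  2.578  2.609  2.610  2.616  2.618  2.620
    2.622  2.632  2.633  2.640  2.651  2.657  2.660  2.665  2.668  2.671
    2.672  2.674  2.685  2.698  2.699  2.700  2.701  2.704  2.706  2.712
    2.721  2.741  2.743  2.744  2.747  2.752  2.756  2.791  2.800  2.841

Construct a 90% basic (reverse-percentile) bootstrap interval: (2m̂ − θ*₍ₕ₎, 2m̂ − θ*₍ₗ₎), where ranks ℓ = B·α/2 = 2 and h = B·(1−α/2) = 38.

(2.583, 2.824)

Percentile endpoints at ranks 2 and 38: θ*₍2₎ = 2.550, θ*₍38₎ = 2.791.
Basic interval reflects these around m̂:
  lower = 2 × 2.687 − 2.791 = 2.583
  upper = 2 × 2.687 − 2.550 = 2.824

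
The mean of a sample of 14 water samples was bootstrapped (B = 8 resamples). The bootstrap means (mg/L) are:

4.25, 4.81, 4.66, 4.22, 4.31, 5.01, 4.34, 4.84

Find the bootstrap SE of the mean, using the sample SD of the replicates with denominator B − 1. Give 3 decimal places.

SE* = 0.311

Bootstrap SE is the standard deviation of the 8 replicate means.
Mean of replicates: (4.25 + 4.81 + 4.66 + 4.22 + 4.31 + 5.01 + 4.34 + 4.84) / 8 = 36.4400 / 8 = 4.5550
Sum of squared deviations: (−0.3050)² + (+0.2550)² + (+0.1050)² + (−0.3350)² + (−0.2450)² + (+0.4550)² + (−0.2150)² + (+0.2850)² = 0.6758
Variance = 0.6758 / 7 = 0.0965
SE* = √0.0965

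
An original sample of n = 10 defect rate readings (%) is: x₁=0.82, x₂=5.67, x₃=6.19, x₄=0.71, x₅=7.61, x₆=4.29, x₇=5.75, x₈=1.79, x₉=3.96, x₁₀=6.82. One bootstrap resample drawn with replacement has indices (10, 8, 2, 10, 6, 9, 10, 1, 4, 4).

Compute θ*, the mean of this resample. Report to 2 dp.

θ* = 3.84

Resample values: 6.82, 1.79, 5.67, 6.82, 4.29, 3.96, 6.82, 0.82, 0.71, 0.71.
Mean = (6.82 + 1.79 + 5.67 + 6.82 + 4.29 + 3.96 + 6.82 + 0.82 + 0.71 + 0.71) / 10 = 38.410 / 10 = 3.84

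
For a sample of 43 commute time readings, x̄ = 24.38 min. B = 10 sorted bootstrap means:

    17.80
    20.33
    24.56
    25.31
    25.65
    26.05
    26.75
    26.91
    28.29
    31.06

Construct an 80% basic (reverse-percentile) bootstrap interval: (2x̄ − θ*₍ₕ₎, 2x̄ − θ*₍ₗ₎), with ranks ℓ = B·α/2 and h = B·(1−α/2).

(20.47, 30.96)

Percentile endpoints at ranks 1 and 9: θ*₍1₎ = 17.80, θ*₍9₎ = 28.29.
Basic interval reflects these around x̄:
  lower = 2 × 24.38 − 28.29 = 20.47
  upper = 2 × 24.38 − 17.80 = 30.96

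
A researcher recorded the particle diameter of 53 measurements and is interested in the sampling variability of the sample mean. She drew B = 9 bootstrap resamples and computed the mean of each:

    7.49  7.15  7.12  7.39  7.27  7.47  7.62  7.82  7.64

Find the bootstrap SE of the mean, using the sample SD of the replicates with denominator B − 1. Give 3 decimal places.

Bootstrap SE is the standard deviation of the 9 replicate means.
Mean of replicates: (7.49 + 7.15 + 7.12 + 7.39 + 7.27 + 7.47 + 7.62 + 7.82 + 7.64) / 9 = 66.9700 / 9 = 7.4411
Sum of squared deviations: (+0.0489)² + (−0.2911)² + (−0.3211)² + (−0.0511)² + (−0.1711)² + (+0.0289)² + (+0.1789)² + (+0.3789)² + (+0.1989)² = 0.4381
Variance = 0.4381 / 8 = 0.0548
SE* = √0.0548

SE* = 0.234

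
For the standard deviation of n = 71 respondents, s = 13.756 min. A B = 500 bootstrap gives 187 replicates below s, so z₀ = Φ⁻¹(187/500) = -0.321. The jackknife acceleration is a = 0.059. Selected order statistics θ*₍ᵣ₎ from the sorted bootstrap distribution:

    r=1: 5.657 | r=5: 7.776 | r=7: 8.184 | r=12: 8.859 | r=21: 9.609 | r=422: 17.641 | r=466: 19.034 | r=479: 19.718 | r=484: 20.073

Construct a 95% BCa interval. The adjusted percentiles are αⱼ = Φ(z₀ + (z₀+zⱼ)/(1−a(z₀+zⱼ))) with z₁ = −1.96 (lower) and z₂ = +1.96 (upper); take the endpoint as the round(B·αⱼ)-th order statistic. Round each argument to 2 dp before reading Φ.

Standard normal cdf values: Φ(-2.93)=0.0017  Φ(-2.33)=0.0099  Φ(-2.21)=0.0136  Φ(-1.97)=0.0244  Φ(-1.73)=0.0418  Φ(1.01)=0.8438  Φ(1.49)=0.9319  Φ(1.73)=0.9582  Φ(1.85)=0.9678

Lower: z₀ + z₁ = -0.321 + (-1.960) = -2.281; 1 − a(z₀+z₁) = 1 − (0.059)(-2.281) = 1.1346; argument = -0.321 + (-2.281)/1.1346 = -2.3314 → -2.33.
α₁ = Φ(-2.33) = 0.0099; rank = round(500 × 0.0099) = 5; θ*₍5₎ = 7.776.
Upper: z₀ + z₂ = 1.639; 1 − a(z₀+z₂) = 0.9033; argument = 1.4935 → 1.49; α₂ = 0.9319; rank = 466; θ*₍466₎ = 19.034.

(7.776, 19.034)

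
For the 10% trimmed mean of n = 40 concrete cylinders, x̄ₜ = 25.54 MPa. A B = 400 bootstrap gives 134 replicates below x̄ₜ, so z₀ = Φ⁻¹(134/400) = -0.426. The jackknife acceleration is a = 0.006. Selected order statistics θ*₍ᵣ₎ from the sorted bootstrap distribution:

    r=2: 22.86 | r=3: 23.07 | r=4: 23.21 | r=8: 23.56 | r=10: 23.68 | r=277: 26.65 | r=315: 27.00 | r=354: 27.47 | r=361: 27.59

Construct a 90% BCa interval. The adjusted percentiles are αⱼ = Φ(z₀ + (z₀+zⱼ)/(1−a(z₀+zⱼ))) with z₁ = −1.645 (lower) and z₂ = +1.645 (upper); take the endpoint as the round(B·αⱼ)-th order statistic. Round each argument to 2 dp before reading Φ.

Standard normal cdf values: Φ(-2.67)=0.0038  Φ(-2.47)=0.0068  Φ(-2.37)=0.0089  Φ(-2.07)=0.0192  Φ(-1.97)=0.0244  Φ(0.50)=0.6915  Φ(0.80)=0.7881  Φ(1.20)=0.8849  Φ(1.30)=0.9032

Lower: z₀ + z₁ = -0.426 + (-1.645) = -2.071; 1 − a(z₀+z₁) = 1 − (0.006)(-2.071) = 1.0124; argument = -0.426 + (-2.071)/1.0124 = -2.4716 → -2.47.
α₁ = Φ(-2.47) = 0.0068; rank = round(400 × 0.0068) = 3; θ*₍3₎ = 23.07.
Upper: z₀ + z₂ = 1.219; 1 − a(z₀+z₂) = 0.9927; argument = 0.8020 → 0.80; α₂ = 0.7881; rank = 315; θ*₍315₎ = 27.00.

(23.07, 27.00)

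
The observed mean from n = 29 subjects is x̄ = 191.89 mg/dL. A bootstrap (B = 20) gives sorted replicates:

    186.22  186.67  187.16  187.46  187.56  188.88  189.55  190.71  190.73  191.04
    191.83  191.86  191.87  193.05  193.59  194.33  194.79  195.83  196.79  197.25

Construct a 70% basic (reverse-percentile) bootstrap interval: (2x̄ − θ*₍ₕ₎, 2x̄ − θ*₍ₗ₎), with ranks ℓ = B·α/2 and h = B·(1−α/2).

(188.99, 196.62)

Percentile endpoints at ranks 3 and 17: θ*₍3₎ = 187.16, θ*₍17₎ = 194.79.
Basic interval reflects these around x̄:
  lower = 2 × 191.89 − 194.79 = 188.99
  upper = 2 × 191.89 − 187.16 = 196.62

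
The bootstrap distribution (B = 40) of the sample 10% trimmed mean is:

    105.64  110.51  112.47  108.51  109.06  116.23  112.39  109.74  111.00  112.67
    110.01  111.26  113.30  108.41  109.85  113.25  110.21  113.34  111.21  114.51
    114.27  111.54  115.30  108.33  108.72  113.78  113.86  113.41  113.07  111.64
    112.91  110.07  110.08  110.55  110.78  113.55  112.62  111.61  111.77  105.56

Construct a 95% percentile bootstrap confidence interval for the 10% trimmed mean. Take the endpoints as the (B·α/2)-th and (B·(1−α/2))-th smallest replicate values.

(105.56, 115.30)

Sorted replicates: 105.56, 105.64, 108.33, 108.41, 108.51, 108.72, 109.06, 109.74, 109.85, 110.01, 110.07, 110.08, 110.21, 110.51, 110.55, 110.78, 111.00, 111.21, 111.26, 111.54, 111.61, 111.64, 111.77, 112.39, 112.47, 112.62, 112.67, 112.91, 113.07, 113.25, 113.30, 113.34, 113.41, 113.55, 113.78, 113.86, 114.27, 114.51, 115.30, 116.23
α = 0.05; lower rank = 40 × 0.025 = 1; upper rank = 40 × 0.975 = 39.
The 1st smallest replicate is 105.56; the 39th is 115.30.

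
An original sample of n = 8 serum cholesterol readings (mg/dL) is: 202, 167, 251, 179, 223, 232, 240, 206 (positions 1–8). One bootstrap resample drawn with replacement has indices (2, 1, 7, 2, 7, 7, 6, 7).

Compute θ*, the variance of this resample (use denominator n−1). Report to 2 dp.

θ* = 1079.71

Resample values: 167, 202, 240, 167, 240, 240, 232, 240.
Mean = 216.0000; sum of squared deviations = 7558.0000
s² = 7558.0000 / 7 = 1079.7143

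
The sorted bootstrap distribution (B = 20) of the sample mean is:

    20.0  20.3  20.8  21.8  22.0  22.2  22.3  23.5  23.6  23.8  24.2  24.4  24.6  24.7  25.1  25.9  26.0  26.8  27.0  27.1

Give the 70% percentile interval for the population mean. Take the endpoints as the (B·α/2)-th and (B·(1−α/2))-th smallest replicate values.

α = 0.30; lower rank = 20 × 0.150 = 3; upper rank = 20 × 0.850 = 17.
The 3rd smallest replicate is 20.8; the 17th is 26.0.

(20.8, 26.0)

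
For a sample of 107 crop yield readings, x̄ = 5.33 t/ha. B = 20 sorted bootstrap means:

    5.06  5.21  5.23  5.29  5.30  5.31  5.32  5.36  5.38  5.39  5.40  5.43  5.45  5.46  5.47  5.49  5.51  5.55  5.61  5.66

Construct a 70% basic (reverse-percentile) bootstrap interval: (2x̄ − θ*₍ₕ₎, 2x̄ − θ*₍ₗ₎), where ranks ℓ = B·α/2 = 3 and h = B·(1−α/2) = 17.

Percentile endpoints at ranks 3 and 17: θ*₍3₎ = 5.23, θ*₍17₎ = 5.51.
Basic interval reflects these around x̄:
  lower = 2 × 5.33 − 5.51 = 5.15
  upper = 2 × 5.33 − 5.23 = 5.43

(5.15, 5.43)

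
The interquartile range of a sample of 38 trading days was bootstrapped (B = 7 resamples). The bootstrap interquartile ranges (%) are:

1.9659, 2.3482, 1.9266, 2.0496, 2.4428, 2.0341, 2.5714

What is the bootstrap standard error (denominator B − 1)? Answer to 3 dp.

SE* = 0.258

Bootstrap SE is the standard deviation of the 7 replicate interquartile ranges.
Mean of replicates: (1.9659 + 2.3482 + 1.9266 + 2.0496 + 2.4428 + 2.0341 + 2.5714) / 7 = 15.33860 / 7 = 2.19123
Sum of squared deviations: (−0.22533)² + (+0.15697)² + (−0.26463)² + (−0.14163)² + (+0.25157)² + (−0.15713)² + (+0.38017)² = 0.39801
Variance = 0.39801 / 6 = 0.06633
SE* = √0.06633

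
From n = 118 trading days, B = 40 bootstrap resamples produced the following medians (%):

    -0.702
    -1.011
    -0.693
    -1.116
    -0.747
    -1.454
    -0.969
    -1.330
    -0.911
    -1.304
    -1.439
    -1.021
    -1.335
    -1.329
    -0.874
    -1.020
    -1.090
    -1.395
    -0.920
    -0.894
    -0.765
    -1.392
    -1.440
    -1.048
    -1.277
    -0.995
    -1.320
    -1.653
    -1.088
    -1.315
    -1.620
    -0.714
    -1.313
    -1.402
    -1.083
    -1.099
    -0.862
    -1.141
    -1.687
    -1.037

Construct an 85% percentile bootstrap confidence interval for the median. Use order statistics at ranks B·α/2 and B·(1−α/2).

(-1.620, -0.747)

Sorted replicates: -1.687, -1.653, -1.620, -1.454, -1.440, -1.439, -1.402, -1.395, -1.392, -1.335, -1.330, -1.329, -1.320, -1.315, -1.313, -1.304, -1.277, -1.141, -1.116, -1.099, -1.090, -1.088, -1.083, -1.048, -1.037, -1.021, -1.020, -1.011, -0.995, -0.969, -0.920, -0.911, -0.894, -0.874, -0.862, -0.765, -0.747, -0.714, -0.702, -0.693
α = 0.15; lower rank = 40 × 0.075 = 3; upper rank = 40 × 0.925 = 37.
The 3rd smallest replicate is -1.620; the 37th is -0.747.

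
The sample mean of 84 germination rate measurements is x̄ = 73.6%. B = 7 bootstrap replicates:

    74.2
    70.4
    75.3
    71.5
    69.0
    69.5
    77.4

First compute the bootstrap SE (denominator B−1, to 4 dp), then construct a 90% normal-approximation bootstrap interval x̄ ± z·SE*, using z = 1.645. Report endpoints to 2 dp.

Mean of replicates = 72.4714; sum of squared deviations = 61.3943; SE* = √(61.3943/6) = 3.1988
Margin = 1.645 × 3.1988 = 5.262
Interval: 73.6 ± 5.262

(68.34, 78.86)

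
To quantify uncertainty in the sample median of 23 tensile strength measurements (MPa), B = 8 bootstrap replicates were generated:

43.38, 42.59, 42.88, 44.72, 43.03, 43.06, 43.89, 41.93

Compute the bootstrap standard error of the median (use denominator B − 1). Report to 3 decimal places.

SE* = 0.841

Bootstrap SE is the standard deviation of the 8 replicate medians.
Mean of replicates: (43.38 + 42.59 + 42.88 + 44.72 + 43.03 + 43.06 + 43.89 + 41.93) / 8 = 345.4800 / 8 = 43.1850
Sum of squared deviations: (+0.1950)² + (−0.5950)² + (−0.3050)² + (+1.5350)² + (−0.1550)² + (−0.1250)² + (+0.7050)² + (−1.2550)² = 4.9530
Variance = 4.9530 / 7 = 0.7076
SE* = √0.7076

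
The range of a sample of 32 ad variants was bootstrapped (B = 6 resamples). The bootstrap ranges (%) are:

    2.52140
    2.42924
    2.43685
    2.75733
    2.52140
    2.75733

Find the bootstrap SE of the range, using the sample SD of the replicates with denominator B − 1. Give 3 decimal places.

SE* = 0.150

Bootstrap SE is the standard deviation of the 6 replicate ranges.
Mean of replicates: (2.52140 + 2.42924 + 2.43685 + 2.75733 + 2.52140 + 2.75733) / 6 = 15.423550 / 6 = 2.570592
Sum of squared deviations: (−0.049192)² + (−0.141352)² + (−0.133742)² + (+0.186738)² + (−0.049192)² + (+0.186738)² = 0.112449
Variance = 0.112449 / 5 = 0.022490
SE* = √0.022490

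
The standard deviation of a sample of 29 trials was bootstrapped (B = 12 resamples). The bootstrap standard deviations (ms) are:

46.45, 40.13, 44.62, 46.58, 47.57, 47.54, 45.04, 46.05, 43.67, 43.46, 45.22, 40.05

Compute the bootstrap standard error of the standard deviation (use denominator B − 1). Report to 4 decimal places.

SE* = 2.5266

Bootstrap SE is the standard deviation of the 12 replicate standard deviations.
Mean of replicates: (46.45 + 40.13 + 44.62 + 46.58 + 47.57 + 47.54 + 45.04 + 46.05 + 43.67 + 43.46 + 45.22 + 40.05) / 12 = 536.38000 / 12 = 44.69833
Sum of squared deviations: (+1.75167)² + (−4.56833)² + (−0.07833)² + (+1.88167)² + (+2.87167)² + (+2.84167)² + (+0.34167)² + (+1.35167)² + (−1.02833)² + (−1.23833)² + (+0.52167)² + (−4.64833)² = 70.22017
Variance = 70.22017 / 11 = 6.38365
SE* = √6.38365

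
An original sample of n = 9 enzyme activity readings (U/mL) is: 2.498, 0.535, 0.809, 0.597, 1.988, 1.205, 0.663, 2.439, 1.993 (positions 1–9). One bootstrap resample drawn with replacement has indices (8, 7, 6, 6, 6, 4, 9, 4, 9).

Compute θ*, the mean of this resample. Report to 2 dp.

Resample values: 2.439, 0.663, 1.205, 1.205, 1.205, 0.597, 1.993, 0.597, 1.993.
Mean = (2.439 + 0.663 + 1.205 + 1.205 + 1.205 + 0.597 + 1.993 + 0.597 + 1.993) / 9 = 11.8970 / 9 = 1.32

θ* = 1.32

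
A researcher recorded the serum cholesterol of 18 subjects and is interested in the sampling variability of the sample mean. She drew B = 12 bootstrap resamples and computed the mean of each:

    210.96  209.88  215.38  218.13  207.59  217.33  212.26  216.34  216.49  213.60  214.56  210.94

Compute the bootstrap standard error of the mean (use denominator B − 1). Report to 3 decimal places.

Bootstrap SE is the standard deviation of the 12 replicate means.
Mean of replicates: (210.96 + 209.88 + 215.38 + 218.13 + 207.59 + 217.33 + 212.26 + 216.34 + 216.49 + 213.60 + 214.56 + 210.94) / 12 = 2563.4600 / 12 = 213.6217
Sum of squared deviations: (−2.6617)² + (−3.7417)² + (+1.7583)² + (+4.5083)² + (−6.0317)² + (+3.7083)² + (−1.3617)² + (+2.7183)² + (+2.8683)² + (−0.0217)² + (+0.9383)² + (−2.6817)² = 120.1772
Variance = 120.1772 / 11 = 10.9252
SE* = √10.9252

SE* = 3.305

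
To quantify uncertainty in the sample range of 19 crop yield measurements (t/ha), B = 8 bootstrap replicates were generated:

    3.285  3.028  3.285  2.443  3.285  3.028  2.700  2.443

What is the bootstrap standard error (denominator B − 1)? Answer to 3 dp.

Bootstrap SE is the standard deviation of the 8 replicate ranges.
Mean of replicates: (3.285 + 3.028 + 3.285 + 2.443 + 3.285 + 3.028 + 2.700 + 2.443) / 8 = 23.4970 / 8 = 2.9371
Sum of squared deviations: (+0.3479)² + (+0.0909)² + (+0.3479)² + (−0.4941)² + (+0.3479)² + (+0.0909)² + (−0.2371)² + (−0.4941)² = 0.9241
Variance = 0.9241 / 7 = 0.1320
SE* = √0.1320

SE* = 0.363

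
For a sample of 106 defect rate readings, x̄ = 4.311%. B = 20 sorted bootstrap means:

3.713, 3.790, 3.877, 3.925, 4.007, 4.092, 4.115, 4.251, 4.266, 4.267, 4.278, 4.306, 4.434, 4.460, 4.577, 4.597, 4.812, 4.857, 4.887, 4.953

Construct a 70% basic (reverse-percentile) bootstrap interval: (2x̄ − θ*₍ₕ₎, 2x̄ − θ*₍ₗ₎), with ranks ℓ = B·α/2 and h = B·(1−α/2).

Percentile endpoints at ranks 3 and 17: θ*₍3₎ = 3.877, θ*₍17₎ = 4.812.
Basic interval reflects these around x̄:
  lower = 2 × 4.311 − 4.812 = 3.810
  upper = 2 × 4.311 − 3.877 = 4.745

(3.810, 4.745)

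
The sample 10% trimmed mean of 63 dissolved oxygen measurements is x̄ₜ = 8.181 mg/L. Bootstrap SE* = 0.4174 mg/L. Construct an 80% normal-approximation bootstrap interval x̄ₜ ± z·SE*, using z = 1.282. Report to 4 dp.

Margin = 1.282 × 0.4174 = 0.53511
Interval: 8.181 ± 0.53511

(7.6459, 8.7161)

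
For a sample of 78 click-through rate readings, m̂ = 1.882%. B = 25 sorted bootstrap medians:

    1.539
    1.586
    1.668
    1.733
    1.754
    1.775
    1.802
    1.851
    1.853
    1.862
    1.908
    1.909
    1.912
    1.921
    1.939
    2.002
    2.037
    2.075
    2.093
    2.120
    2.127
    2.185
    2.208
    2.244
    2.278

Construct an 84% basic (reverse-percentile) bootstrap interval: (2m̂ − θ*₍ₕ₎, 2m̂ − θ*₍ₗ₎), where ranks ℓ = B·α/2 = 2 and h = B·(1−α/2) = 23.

Percentile endpoints at ranks 2 and 23: θ*₍2₎ = 1.586, θ*₍23₎ = 2.208.
Basic interval reflects these around m̂:
  lower = 2 × 1.882 − 2.208 = 1.556
  upper = 2 × 1.882 − 1.586 = 2.178

(1.556, 2.178)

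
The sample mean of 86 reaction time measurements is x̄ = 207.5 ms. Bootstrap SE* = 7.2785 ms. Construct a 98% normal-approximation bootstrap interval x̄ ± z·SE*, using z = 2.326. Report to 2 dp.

Margin = 2.326 × 7.2785 = 16.930
Interval: 207.5 ± 16.930

(190.57, 224.43)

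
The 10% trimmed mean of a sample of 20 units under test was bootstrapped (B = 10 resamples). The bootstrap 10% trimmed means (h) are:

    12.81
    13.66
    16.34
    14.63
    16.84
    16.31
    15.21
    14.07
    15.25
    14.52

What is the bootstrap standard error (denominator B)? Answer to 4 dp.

Bootstrap SE is the standard deviation of the 10 replicate 10% trimmed means.
Mean of replicates: (12.81 + 13.66 + 16.34 + 14.63 + 16.84 + 16.31 + 15.21 + 14.07 + 15.25 + 14.52) / 10 = 149.64000 / 10 = 14.96400
Sum of squared deviations: (−2.15400)² + (−1.30400)² + (+1.37600)² + (−0.33400)² + (+1.87600)² + (+1.34600)² + (+0.24600)² + (−0.89400)² + (+0.28600)² + (−0.44400)² = 14.81484
Variance = 14.81484 / 10 = 1.48148
SE* = √1.48148

SE* = 1.2172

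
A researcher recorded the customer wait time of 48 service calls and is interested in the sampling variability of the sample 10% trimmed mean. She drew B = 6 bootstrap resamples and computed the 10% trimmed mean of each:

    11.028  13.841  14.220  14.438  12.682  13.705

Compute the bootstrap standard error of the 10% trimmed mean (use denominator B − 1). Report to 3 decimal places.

SE* = 1.276

Bootstrap SE is the standard deviation of the 6 replicate 10% trimmed means.
Mean of replicates: (11.028 + 13.841 + 14.220 + 14.438 + 12.682 + 13.705) / 6 = 79.9140 / 6 = 13.3190
Sum of squared deviations: (−2.2910)² + (+0.5220)² + (+0.9010)² + (+1.1190)² + (−0.6370)² + (+0.3860)² = 8.1399
Variance = 8.1399 / 5 = 1.6280
SE* = √1.6280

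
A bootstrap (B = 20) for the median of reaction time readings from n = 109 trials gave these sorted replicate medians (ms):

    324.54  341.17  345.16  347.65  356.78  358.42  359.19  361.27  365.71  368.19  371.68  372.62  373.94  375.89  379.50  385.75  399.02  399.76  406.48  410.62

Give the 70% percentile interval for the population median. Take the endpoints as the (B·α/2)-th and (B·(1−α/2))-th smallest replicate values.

α = 0.30; lower rank = 20 × 0.150 = 3; upper rank = 20 × 0.850 = 17.
The 3rd smallest replicate is 345.16; the 17th is 399.02.

(345.16, 399.02)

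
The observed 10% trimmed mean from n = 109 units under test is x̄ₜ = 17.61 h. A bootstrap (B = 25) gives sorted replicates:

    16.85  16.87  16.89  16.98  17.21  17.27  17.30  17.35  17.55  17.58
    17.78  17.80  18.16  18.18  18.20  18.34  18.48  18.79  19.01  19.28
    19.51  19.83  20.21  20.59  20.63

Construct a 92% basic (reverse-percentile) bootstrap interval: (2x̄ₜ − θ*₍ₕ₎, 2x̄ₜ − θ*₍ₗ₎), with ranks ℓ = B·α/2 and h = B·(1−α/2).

Percentile endpoints at ranks 1 and 24: θ*₍1₎ = 16.85, θ*₍24₎ = 20.59.
Basic interval reflects these around x̄ₜ:
  lower = 2 × 17.61 − 20.59 = 14.63
  upper = 2 × 17.61 − 16.85 = 18.37

(14.63, 18.37)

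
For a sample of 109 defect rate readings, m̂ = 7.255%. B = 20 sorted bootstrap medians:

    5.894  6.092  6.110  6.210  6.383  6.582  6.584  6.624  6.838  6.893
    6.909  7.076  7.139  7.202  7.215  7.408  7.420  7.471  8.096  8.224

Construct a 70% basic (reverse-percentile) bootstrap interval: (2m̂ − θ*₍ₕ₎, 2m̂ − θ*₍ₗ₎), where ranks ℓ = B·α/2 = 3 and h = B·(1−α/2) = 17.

(7.090, 8.400)

Percentile endpoints at ranks 3 and 17: θ*₍3₎ = 6.110, θ*₍17₎ = 7.420.
Basic interval reflects these around m̂:
  lower = 2 × 7.255 − 7.420 = 7.090
  upper = 2 × 7.255 − 6.110 = 8.400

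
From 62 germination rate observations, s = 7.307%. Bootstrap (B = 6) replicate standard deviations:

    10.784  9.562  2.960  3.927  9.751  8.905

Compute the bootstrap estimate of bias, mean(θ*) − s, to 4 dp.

bias = +0.3412

mean(θ*) = (10.784 + 9.562 + 2.960 + 3.927 + 9.751 + 8.905) / 6 = 7.64817
bias = 7.64817 − 7.307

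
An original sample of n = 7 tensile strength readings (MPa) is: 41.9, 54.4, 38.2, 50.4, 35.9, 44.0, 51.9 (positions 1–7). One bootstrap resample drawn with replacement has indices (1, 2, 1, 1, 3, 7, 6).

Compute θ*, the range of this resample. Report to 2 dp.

θ* = 16.20

Resample values: 41.9, 54.4, 41.9, 41.9, 38.2, 51.9, 44.0.
Range = 54.4 − 38.2 = 16.20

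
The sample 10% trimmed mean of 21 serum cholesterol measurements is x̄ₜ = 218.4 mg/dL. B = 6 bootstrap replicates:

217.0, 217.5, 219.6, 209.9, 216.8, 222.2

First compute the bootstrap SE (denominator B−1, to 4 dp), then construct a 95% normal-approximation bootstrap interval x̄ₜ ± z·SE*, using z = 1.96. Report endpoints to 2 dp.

(210.35, 226.45)

Mean of replicates = 217.1667; sum of squared deviations = 84.3333; SE* = √(84.3333/5) = 4.1069
Margin = 1.96 × 4.1069 = 8.050
Interval: 218.4 ± 8.050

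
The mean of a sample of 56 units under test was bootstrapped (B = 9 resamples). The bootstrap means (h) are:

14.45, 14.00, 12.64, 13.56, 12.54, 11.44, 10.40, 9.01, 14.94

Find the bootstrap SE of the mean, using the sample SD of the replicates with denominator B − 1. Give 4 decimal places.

Bootstrap SE is the standard deviation of the 9 replicate means.
Mean of replicates: (14.45 + 14.00 + 12.64 + 13.56 + 12.54 + 11.44 + 10.40 + 9.01 + 14.94) / 9 = 112.98000 / 9 = 12.55333
Sum of squared deviations: (+1.89667)² + (+1.44667)² + (+0.08667)² + (+1.00667)² + (−0.01333)² + (−1.11333)² + (−2.15333)² + (−3.54333)² + (+2.38667)² = 30.83900
Variance = 30.83900 / 8 = 3.85487
SE* = √3.85487

SE* = 1.9634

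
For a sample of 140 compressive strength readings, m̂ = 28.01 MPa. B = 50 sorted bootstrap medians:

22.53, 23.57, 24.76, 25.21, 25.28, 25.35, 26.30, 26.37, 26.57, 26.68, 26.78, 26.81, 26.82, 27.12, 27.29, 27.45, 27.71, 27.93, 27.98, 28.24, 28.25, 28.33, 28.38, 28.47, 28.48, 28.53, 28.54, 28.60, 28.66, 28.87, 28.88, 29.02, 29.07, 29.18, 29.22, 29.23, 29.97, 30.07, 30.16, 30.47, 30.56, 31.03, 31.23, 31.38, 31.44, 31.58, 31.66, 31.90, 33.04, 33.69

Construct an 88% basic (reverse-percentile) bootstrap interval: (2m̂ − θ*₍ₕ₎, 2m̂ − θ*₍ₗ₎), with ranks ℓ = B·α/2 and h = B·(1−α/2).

(24.36, 31.26)

Percentile endpoints at ranks 3 and 47: θ*₍3₎ = 24.76, θ*₍47₎ = 31.66.
Basic interval reflects these around m̂:
  lower = 2 × 28.01 − 31.66 = 24.36
  upper = 2 × 28.01 − 24.76 = 31.26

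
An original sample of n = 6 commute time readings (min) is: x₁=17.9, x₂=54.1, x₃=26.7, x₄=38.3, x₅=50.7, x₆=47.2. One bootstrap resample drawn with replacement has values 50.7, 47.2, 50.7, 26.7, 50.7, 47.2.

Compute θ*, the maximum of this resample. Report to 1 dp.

Maximum = 50.7

θ* = 50.7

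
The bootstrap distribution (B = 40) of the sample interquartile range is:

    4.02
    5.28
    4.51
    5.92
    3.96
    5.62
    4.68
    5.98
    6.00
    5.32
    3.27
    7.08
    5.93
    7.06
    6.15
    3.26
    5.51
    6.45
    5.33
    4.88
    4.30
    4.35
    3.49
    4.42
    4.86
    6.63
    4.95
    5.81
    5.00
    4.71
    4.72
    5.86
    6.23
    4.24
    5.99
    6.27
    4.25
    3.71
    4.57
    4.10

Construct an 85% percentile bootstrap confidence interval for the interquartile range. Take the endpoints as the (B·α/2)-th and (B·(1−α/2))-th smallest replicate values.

Sorted replicates: 3.26, 3.27, 3.49, 3.71, 3.96, 4.02, 4.10, 4.24, 4.25, 4.30, 4.35, 4.42, 4.51, 4.57, 4.68, 4.71, 4.72, 4.86, 4.88, 4.95, 5.00, 5.28, 5.32, 5.33, 5.51, 5.62, 5.81, 5.86, 5.92, 5.93, 5.98, 5.99, 6.00, 6.15, 6.23, 6.27, 6.45, 6.63, 7.06, 7.08
α = 0.15; lower rank = 40 × 0.075 = 3; upper rank = 40 × 0.925 = 37.
The 3rd smallest replicate is 3.49; the 37th is 6.45.

(3.49, 6.45)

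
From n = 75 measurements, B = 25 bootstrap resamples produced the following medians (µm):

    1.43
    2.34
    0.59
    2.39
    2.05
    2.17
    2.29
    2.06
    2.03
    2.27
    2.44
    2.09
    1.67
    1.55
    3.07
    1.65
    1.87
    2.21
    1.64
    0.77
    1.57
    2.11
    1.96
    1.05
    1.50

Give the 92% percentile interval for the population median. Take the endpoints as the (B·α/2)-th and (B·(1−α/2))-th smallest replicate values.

(0.59, 2.44)

Sorted replicates: 0.59, 0.77, 1.05, 1.43, 1.50, 1.55, 1.57, 1.64, 1.65, 1.67, 1.87, 1.96, 2.03, 2.05, 2.06, 2.09, 2.11, 2.17, 2.21, 2.27, 2.29, 2.34, 2.39, 2.44, 3.07
α = 0.08; lower rank = 25 × 0.040 = 1; upper rank = 25 × 0.960 = 24.
The 1st smallest replicate is 0.59; the 24th is 2.44.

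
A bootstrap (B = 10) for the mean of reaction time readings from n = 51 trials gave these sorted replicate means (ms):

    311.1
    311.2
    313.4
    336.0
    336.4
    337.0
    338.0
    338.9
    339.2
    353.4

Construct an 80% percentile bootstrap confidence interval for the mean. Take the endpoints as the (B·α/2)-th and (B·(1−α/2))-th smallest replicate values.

α = 0.20; lower rank = 10 × 0.100 = 1; upper rank = 10 × 0.900 = 9.
The 1st smallest replicate is 311.1; the 9th is 339.2.

(311.1, 339.2)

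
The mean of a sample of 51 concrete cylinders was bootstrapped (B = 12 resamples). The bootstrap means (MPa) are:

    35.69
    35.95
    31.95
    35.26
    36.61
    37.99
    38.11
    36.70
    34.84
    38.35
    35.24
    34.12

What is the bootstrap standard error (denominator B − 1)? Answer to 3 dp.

SE* = 1.839

Bootstrap SE is the standard deviation of the 12 replicate means.
Mean of replicates: (35.69 + 35.95 + 31.95 + 35.26 + 36.61 + 37.99 + 38.11 + 36.70 + 34.84 + 38.35 + 35.24 + 34.12) / 12 = 430.8100 / 12 = 35.9008
Sum of squared deviations: (−0.2108)² + (+0.0492)² + (−3.9508)² + (−0.6408)² + (+0.7092)² + (+2.0892)² + (+2.2092)² + (+0.7992)² + (−1.0608)² + (+2.4492)² + (−0.6608)² + (−1.7808)² = 37.1851
Variance = 37.1851 / 11 = 3.3805
SE* = √3.3805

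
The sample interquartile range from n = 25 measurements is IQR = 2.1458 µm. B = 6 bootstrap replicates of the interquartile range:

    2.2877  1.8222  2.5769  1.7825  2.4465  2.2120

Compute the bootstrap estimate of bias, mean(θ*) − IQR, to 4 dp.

bias = +0.0422

mean(θ*) = (2.2877 + 1.8222 + 2.5769 + 1.7825 + 2.4465 + 2.2120) / 6 = 2.18797
bias = 2.18797 − 2.1458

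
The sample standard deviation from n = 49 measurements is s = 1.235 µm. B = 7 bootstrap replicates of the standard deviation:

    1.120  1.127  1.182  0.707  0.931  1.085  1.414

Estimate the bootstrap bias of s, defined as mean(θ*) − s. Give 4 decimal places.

bias = −0.1541

mean(θ*) = (1.120 + 1.127 + 1.182 + 0.707 + 0.931 + 1.085 + 1.414) / 7 = 1.08086
bias = 1.08086 − 1.235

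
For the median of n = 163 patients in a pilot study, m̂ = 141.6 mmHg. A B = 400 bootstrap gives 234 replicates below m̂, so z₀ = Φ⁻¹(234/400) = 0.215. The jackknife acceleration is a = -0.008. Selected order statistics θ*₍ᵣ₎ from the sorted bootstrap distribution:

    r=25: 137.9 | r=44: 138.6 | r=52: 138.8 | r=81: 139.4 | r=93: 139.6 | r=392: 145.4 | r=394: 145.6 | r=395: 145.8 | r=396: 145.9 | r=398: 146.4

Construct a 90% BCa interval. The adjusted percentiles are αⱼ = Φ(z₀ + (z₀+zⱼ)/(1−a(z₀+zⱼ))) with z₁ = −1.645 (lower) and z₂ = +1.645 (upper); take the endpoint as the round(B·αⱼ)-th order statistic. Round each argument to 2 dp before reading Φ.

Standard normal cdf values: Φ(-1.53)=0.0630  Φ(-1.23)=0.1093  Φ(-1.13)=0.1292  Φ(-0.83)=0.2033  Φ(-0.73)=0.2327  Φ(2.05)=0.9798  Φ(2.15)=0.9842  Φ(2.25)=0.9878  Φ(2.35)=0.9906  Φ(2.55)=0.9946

(138.6, 145.4)

Lower: z₀ + z₁ = 0.215 + (-1.645) = -1.430; 1 − a(z₀+z₁) = 1 − (-0.008)(-1.430) = 0.9886; argument = 0.215 + (-1.430)/0.9886 = -1.2315 → -1.23.
α₁ = Φ(-1.23) = 0.1093; rank = round(400 × 0.1093) = 44; θ*₍44₎ = 138.6.
Upper: z₀ + z₂ = 1.860; 1 − a(z₀+z₂) = 1.0149; argument = 2.0477 → 2.05; α₂ = 0.9798; rank = 392; θ*₍392₎ = 145.4.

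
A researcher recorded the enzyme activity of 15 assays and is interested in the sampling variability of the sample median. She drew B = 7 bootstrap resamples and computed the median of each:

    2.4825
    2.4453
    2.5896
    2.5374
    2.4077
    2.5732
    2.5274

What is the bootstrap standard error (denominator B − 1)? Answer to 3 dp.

SE* = 0.067

Bootstrap SE is the standard deviation of the 7 replicate medians.
Mean of replicates: (2.4825 + 2.4453 + 2.5896 + 2.5374 + 2.4077 + 2.5732 + 2.5274) / 7 = 17.56310 / 7 = 2.50901
Sum of squared deviations: (−0.02651)² + (−0.06371)² + (+0.08059)² + (+0.02839)² + (−0.10131)² + (+0.06419)² + (+0.01839)² = 0.02678
Variance = 0.02678 / 6 = 0.00446
SE* = √0.00446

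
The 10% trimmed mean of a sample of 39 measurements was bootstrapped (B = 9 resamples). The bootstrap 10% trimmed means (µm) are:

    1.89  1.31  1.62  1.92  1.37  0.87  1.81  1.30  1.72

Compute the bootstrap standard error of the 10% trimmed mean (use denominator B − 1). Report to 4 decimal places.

SE* = 0.3476

Bootstrap SE is the standard deviation of the 9 replicate 10% trimmed means.
Mean of replicates: (1.89 + 1.31 + 1.62 + 1.92 + 1.37 + 0.87 + 1.81 + 1.30 + 1.72) / 9 = 13.81000 / 9 = 1.53444
Sum of squared deviations: (+0.35556)² + (−0.22444)² + (+0.08556)² + (+0.38556)² + (−0.16444)² + (−0.66444)² + (+0.27556)² + (−0.23444)² + (+0.18556)² = 0.96662
Variance = 0.96662 / 8 = 0.12083
SE* = √0.12083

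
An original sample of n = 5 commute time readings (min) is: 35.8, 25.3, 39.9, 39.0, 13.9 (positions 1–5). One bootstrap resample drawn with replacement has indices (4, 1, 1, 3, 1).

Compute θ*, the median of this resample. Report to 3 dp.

θ* = 35.800

Resample values: 39.0, 35.8, 35.8, 39.9, 35.8.
Sorted: 35.8, 35.8, 35.8, 39.0, 39.9
Median = middle value = 35.800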